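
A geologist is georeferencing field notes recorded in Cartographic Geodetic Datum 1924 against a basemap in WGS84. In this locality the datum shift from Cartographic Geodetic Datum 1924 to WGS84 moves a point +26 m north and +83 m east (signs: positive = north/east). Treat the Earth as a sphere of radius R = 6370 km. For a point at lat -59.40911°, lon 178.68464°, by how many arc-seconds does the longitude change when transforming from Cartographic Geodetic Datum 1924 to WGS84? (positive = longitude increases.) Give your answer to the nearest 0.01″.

At latitude -59.40911°, cos φ = 0.508905.
One radian of longitude at latitude φ spans R cos φ, so Δλ = ΔE / (R cos φ) = 83.0 / (6370000 × 0.508905) = 2.5604e-05 rad = 5.281″.

Δλ = 5.28″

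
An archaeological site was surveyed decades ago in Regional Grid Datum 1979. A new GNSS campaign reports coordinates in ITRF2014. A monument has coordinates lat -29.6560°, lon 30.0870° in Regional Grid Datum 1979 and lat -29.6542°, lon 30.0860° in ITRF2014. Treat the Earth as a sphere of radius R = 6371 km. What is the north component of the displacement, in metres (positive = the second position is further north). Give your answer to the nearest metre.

ΔN = 200 m

Δφ = -29.6542° − -29.6560° = +0.0018°; Δλ = 30.0860° − 30.0870° = -0.0010°.
1° along a meridian = πR/180 = 111195 m.
ΔN = Δφ × 111195 = 200.2 m; ΔE = Δλ × 111195 × cos(-29.6560°) = -0.0010 × 111195 × 0.869012 = -96.6 m.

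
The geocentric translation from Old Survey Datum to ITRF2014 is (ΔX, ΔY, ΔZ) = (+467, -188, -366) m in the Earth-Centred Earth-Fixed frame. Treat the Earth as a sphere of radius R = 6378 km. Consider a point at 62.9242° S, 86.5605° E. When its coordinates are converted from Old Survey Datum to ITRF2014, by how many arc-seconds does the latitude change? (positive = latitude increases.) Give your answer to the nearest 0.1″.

sin φ = -0.890405, cos φ = 0.455169, sin λ = 0.998199, cos λ = 0.059995.
North component: ΔN = −sin φ cos λ·ΔX − sin φ sin λ·ΔY + cos φ·ΔZ = −(-0.890405)(0.059995)(467) − (-0.890405)(0.998199)(-188) + (0.455169)(-366) = -308.74 m.
1° of latitude spans πR/180 = 111317 m, so Δφ = -308.74 / 111317 × 3600 = -9.985″.

Δφ = -10.0″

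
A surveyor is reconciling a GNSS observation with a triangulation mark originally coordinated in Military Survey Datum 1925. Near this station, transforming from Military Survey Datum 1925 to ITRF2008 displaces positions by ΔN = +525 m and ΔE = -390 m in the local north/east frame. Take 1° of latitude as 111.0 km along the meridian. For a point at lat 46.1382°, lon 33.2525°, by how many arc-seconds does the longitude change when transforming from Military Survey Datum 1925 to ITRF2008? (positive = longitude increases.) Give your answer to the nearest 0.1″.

At latitude 46.1382°, cos φ = 0.692921.
1° of longitude at this latitude = 111.0 × cos φ = 76.91 km, so Δλ = -390.0 / 76914.3 = -0.0050706° = -18.254″.

Δλ = -18.3″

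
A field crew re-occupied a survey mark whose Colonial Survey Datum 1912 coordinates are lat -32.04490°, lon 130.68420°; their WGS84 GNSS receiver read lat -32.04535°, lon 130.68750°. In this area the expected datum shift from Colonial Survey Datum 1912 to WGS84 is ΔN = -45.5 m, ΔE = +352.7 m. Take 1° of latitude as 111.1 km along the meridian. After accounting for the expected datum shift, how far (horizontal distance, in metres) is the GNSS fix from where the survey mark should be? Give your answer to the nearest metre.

Observed coordinate differences: Δφ = -0.00045°, Δλ = +0.00330°.
Converting to metres (1° lat = 111100 m, cos φ = 0.847633): observed ΔN = -50.0 m, observed ΔE = 310.8 m.
Subtracting the expected shift leaves a residual of -50.0 − (-45.5) = -4.5 m north and 310.8 − (352.7) = -41.9 m east.
Residual distance = √((-4.5)² + (-41.9)²) = 42.2 m.

42 m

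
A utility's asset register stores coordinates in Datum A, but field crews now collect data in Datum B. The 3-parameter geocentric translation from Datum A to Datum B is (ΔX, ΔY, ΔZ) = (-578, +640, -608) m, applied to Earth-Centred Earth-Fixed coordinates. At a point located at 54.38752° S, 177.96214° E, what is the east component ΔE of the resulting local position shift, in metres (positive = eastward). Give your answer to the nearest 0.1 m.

At φ = -54.38752°, λ = 177.96214°: sin φ = -0.812974, cos φ = 0.582300, sin λ = 0.035560, cos λ = -0.999368.
ΔE = −sin λ·ΔX + cos λ·ΔY = −(0.035560)·(-578) + (-0.999368)·(640) = -619.04 m.

ΔE = -619.0 m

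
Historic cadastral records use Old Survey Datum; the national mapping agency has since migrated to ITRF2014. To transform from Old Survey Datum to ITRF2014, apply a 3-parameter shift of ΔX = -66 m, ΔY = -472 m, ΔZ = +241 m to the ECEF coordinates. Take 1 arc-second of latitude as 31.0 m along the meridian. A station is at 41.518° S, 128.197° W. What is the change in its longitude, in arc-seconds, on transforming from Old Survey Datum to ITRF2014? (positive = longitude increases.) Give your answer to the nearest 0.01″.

sin φ = -0.662855, cos φ = 0.748748, sin λ = -0.785889, cos λ = -0.618367.
East component: ΔE = −sin λ·ΔX + cos λ·ΔY = −(-0.785889)(-66) + (-0.618367)(-472) = 240.00 m.
1° of latitude spans 3600 × 31.00 = 111600 m; at latitude φ, 1° of longitude spans that × cos φ = 83560.2 m, so Δλ = 240.00 / 83560.2 × 3600 = 10.340″.

Δλ = 10.34″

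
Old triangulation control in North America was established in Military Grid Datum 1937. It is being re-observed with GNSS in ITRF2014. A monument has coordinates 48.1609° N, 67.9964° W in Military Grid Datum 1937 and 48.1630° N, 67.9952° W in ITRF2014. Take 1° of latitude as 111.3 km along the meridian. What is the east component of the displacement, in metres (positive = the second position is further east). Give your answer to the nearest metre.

ΔE = 89 m

Δφ = 48.1630° − 48.1609° = +0.0021°; Δλ = -67.9952° − -67.9964° = +0.0012°.
ΔN = Δφ × 111300 = 233.7 m; ΔE = Δλ × 111300 × cos(48.1609°) = +0.0012 × 111300 × 0.667041 = 89.1 m.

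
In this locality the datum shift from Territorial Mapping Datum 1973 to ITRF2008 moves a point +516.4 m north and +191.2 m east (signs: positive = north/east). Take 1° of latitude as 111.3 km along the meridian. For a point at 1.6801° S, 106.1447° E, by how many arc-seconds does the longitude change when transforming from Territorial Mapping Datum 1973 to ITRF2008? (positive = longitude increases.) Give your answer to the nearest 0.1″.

Δλ = 6.2″

At latitude -1.6801°, cos φ = 0.999570.
1° of longitude at this latitude = 111.3 × cos φ = 111.25 km, so Δλ = 191.2 / 111252.2 = 0.0017186° = 6.187″.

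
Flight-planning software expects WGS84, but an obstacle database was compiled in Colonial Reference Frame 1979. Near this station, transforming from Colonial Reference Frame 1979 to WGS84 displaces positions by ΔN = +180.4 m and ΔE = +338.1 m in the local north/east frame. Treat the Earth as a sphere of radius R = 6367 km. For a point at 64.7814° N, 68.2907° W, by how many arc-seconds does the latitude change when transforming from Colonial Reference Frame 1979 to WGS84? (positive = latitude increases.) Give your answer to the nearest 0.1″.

On a sphere of radius R, 1 rad of latitude = R, so Δφ = ΔN / R = 180.4 / 6367000 = 2.8334e-05 rad = 5.844″.

Δφ = 5.8″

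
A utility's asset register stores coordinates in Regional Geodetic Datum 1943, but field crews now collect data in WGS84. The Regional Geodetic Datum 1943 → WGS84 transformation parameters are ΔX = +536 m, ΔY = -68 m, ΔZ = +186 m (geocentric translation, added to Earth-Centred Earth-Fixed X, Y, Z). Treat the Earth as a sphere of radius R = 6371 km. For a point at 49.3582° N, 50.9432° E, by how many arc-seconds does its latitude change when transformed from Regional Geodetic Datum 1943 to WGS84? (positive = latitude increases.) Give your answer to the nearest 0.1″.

sin φ = 0.758796, cos φ = 0.651328, sin λ = 0.776522, cos λ = 0.630091.
North component: ΔN = −sin φ cos λ·ΔX − sin φ sin λ·ΔY + cos φ·ΔZ = −(0.758796)(0.630091)(536) − (0.758796)(0.776522)(-68) + (0.651328)(186) = -95.05 m.
1° of latitude spans πR/180 = 111195 m, so Δφ = -95.05 / 111195 × 3600 = -3.077″.

Δφ = -3.1″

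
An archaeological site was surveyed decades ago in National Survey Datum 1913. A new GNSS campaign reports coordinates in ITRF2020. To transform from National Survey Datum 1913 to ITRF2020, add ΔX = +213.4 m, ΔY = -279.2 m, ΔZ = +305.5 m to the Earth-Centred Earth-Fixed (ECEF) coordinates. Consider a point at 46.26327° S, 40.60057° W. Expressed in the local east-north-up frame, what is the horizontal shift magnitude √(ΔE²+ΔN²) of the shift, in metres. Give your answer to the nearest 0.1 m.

465.3 m

At φ = -46.26327°, λ = -40.60057°: sin φ = -0.722524, cos φ = 0.691346, sin λ = -0.650782, cos λ = 0.759265.
ΔE = −sin λ·ΔX + cos λ·ΔY = −(-0.650782)·(213.4) + (0.759265)·(-279.2) = -73.11 m.
ΔN = −sin φ cos λ·ΔX − sin φ sin λ·ΔY + cos φ·ΔZ = −(-0.722524)(0.759265)(213.4) − (-0.722524)(-0.650782)(-279.2) + (0.691346)(305.5) = 459.56 m.
Horizontal magnitude = √(ΔE² + ΔN²) = √((-73.11)² + 459.56²) = 465.34 m.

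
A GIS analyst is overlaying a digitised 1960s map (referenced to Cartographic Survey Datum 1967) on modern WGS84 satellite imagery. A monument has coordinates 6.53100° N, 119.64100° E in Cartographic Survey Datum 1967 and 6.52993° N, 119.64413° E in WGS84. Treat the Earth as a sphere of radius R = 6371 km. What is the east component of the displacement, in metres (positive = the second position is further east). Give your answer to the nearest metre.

ΔE = 346 m

Δφ = 6.52993° − 6.53100° = -0.00107°; Δλ = 119.64413° − 119.64100° = +0.00313°.
1° along a meridian = πR/180 = 111195 m.
ΔN = Δφ × 111195 = -119.0 m; ΔE = Δλ × 111195 × cos(6.53100°) = +0.00313 × 111195 × 0.993510 = 345.8 m.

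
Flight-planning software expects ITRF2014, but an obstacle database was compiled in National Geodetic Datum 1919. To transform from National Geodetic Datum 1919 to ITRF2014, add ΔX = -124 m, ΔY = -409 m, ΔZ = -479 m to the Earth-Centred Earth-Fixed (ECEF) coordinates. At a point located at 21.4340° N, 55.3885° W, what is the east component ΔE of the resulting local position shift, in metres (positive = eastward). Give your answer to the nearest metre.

ΔE = -334 m

The local east axis at (φ, λ) is (−sin λ, cos λ, 0), so ΔE = −sin(-55.3885°)·(-124) + cos(-55.3885°)·(-409) = -334.37 m.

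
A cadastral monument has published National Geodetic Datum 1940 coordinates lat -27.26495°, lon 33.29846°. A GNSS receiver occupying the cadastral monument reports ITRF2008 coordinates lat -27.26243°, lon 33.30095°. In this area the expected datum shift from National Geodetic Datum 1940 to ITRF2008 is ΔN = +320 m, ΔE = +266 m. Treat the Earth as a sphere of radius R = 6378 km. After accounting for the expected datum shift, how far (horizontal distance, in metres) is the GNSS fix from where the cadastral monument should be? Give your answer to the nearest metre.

44 m

Observed coordinate differences: Δφ = +0.00252°, Δλ = +0.00249°.
Converting to metres (1° lat = 111317 m, cos φ = 0.888898): observed ΔN = 280.5 m, observed ΔE = 246.4 m.
Subtracting the expected shift leaves a residual of 280.5 − (320) = -39.5 m north and 246.4 − (266) = -19.6 m east.
Residual distance = √((-39.5)² + (-19.6)²) = 44.1 m.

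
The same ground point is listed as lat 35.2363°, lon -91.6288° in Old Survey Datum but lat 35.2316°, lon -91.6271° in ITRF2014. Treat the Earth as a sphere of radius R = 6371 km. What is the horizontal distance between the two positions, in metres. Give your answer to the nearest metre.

Δφ = 35.2316° − 35.2363° = -0.0047°; Δλ = -91.6271° − -91.6288° = +0.0017°.
1° along a meridian = πR/180 = 111195 m.
ΔN = Δφ × 111195 = -522.6 m; ΔE = Δλ × 111195 × cos(35.2363°) = +0.0017 × 111195 × 0.816780 = 154.4 m.
Distance = √(ΔE² + ΔN²) = √(154.4² + (-522.6)²) = 544.9 m.

545 m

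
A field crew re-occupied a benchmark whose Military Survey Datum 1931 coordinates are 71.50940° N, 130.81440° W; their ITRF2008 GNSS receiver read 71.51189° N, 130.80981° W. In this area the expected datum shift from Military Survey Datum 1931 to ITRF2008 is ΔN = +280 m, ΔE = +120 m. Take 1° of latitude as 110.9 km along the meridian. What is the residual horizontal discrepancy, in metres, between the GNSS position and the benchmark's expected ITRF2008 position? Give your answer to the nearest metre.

42 m

Observed coordinate differences: Δφ = +0.00249°, Δλ = +0.00459°.
Converting to metres (1° lat = 110900 m, cos φ = 0.317149): observed ΔN = 276.1 m, observed ΔE = 161.4 m.
Subtracting the expected shift leaves a residual of 276.1 − (280) = -3.9 m north and 161.4 − (120) = 41.4 m east.
Residual distance = √((-3.9)² + 41.4²) = 41.6 m.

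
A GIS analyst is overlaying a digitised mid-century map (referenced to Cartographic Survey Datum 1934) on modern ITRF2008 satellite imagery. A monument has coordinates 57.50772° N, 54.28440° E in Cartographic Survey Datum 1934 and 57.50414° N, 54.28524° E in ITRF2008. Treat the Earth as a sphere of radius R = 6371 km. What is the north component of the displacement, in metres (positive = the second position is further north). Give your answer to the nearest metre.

Δφ = 57.50414° − 57.50772° = -0.00358°; Δλ = 54.28524° − 54.28440° = +0.00084°.
1° along a meridian = πR/180 = 111195 m.
ΔN = Δφ × 111195 = -398.1 m; ΔE = Δλ × 111195 × cos(57.50772°) = +0.00084 × 111195 × 0.537186 = 50.2 m.

ΔN = -398 m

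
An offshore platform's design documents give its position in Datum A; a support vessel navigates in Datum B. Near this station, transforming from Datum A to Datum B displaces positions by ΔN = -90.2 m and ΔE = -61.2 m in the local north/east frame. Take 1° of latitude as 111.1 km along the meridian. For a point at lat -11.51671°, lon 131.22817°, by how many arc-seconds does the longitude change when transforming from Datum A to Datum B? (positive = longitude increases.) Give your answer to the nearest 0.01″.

At latitude -11.51671°, cos φ = 0.979867.
1° of longitude at this latitude = 111.1 × cos φ = 108.86 km, so Δλ = -61.2 / 108863.2 = -0.0005622° = -2.024″.

Δλ = -2.02″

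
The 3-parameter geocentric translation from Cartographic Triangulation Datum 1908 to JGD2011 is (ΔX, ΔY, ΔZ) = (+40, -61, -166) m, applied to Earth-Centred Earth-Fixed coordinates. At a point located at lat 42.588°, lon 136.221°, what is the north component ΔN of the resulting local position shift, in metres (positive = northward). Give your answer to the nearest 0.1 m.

ΔN = -74.1 m

The local north axis is (−sin φ cos λ, −sin φ sin λ, cos φ), giving ΔN = 19.544 + 28.561 − 122.216 = -74.11 m.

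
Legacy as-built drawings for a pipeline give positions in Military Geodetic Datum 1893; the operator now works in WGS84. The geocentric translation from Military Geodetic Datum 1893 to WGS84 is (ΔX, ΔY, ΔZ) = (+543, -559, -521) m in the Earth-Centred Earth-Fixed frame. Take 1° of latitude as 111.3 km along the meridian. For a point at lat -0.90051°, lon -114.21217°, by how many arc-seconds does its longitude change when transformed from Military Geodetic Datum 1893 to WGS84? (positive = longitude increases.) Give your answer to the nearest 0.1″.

Δλ = 23.4″

sin φ = -0.015716, cos φ = 0.999876, sin λ = -0.912033, cos λ = -0.410117.
East component: ΔE = −sin λ·ΔX + cos λ·ΔY = −(-0.912033)(543) + (-0.410117)(-559) = 724.49 m.
1° of latitude spans 111300 m; at latitude φ, 1° of longitude spans that × cos φ = 111286.3 m, so Δλ = 724.49 / 111286.3 × 3600 = 23.437″.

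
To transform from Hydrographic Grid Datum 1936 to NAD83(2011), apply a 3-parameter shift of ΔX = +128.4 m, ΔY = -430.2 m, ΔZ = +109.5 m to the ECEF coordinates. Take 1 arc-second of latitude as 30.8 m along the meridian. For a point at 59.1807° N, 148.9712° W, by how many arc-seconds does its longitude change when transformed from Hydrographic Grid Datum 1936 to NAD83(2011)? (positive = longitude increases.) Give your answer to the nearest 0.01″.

sin φ = 0.858787, cos φ = 0.512332, sin λ = -0.515469, cos λ = -0.856908.
East component: ΔE = −sin λ·ΔX + cos λ·ΔY = −(-0.515469)(128.4) + (-0.856908)(-430.2) = 434.83 m.
1° of latitude spans 3600 × 30.80 = 110880 m; at latitude φ, 1° of longitude spans that × cos φ = 56807.4 m, so Δλ = 434.83 / 56807.4 × 3600 = 27.556″.

Δλ = 27.56″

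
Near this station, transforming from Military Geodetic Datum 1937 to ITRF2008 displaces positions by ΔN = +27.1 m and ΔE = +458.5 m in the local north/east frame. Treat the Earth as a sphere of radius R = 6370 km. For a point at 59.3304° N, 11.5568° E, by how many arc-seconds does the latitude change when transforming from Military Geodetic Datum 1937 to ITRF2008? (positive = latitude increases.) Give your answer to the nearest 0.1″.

Δφ = 0.9″

On a sphere of radius R, 1 rad of latitude = R, so Δφ = ΔN / R = 27.1 / 6370000 = 4.2543e-06 rad = 0.878″.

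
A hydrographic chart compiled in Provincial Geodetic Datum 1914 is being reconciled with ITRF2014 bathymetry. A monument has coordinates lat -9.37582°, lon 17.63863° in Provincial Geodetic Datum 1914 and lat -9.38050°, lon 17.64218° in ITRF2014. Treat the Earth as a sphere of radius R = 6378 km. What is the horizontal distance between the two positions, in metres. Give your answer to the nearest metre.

Δφ = -9.38050° − -9.37582° = -0.00468°; Δλ = 17.64218° − 17.63863° = +0.00355°.
1° along a meridian = πR/180 = 111317 m.
ΔN = Δφ × 111317 = -521.0 m; ΔE = Δλ × 111317 × cos(-9.37582°) = +0.00355 × 111317 × 0.986641 = 389.9 m.
Distance = √(ΔE² + ΔN²) = √(389.9² + (-521.0)²) = 650.7 m.

651 m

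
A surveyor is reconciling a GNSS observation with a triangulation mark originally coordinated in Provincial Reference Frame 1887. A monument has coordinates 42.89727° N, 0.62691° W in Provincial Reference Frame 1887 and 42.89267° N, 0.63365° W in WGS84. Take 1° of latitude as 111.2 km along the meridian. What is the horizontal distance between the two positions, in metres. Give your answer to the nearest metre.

Δφ = 42.89267° − 42.89727° = -0.00460°; Δλ = -0.63365° − -0.62691° = -0.00674°.
ΔN = Δφ × 111200 = -511.5 m; ΔE = Δλ × 111200 × cos(42.89727°) = -0.00674 × 111200 × 0.732575 = -549.1 m.
Distance = √(ΔE² + ΔN²) = √((-549.1)² + (-511.5)²) = 750.4 m.

750 m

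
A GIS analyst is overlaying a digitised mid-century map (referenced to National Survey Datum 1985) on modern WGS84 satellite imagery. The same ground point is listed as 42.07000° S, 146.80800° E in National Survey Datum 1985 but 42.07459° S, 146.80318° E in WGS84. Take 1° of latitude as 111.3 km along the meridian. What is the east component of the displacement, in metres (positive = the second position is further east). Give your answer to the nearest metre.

ΔE = -398 m

Δφ = -42.07459° − -42.07000° = -0.00459°; Δλ = 146.80318° − 146.80800° = -0.00482°.
ΔN = Δφ × 111300 = -510.9 m; ΔE = Δλ × 111300 × cos(-42.07000°) = -0.00482 × 111300 × 0.742327 = -398.2 m.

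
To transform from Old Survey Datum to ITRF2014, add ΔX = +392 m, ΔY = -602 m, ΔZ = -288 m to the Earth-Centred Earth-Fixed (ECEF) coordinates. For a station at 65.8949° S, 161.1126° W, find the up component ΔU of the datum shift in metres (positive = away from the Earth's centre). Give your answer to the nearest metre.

The local up (radial) axis is (cos φ cos λ, cos φ sin λ, sin φ), giving ΔU = -151.477 + 79.588 + 262.886 = 191.00 m.

ΔU = 191 m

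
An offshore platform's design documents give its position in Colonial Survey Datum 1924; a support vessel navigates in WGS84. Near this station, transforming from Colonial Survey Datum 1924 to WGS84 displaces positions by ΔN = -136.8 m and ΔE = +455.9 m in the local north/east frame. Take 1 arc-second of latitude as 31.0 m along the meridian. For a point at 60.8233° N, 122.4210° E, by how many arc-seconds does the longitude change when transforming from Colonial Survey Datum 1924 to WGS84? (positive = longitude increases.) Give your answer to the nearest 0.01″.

Δλ = 30.17″

At latitude 60.8233°, cos φ = 0.487505.
1″ of longitude at this latitude = 31.00 × cos φ = 15.1126 m, so Δλ = 455.9 / 15.1126 = 30.167″.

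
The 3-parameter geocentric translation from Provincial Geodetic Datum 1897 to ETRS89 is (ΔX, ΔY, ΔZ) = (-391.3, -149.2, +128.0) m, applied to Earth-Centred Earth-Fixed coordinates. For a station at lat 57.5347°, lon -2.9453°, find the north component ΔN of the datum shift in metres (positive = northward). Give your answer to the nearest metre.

The local north axis is (−sin φ cos λ, −sin φ sin λ, cos φ), giving ΔN = 329.710 − 6.468 + 68.709 = 391.95 m.

ΔN = 392 m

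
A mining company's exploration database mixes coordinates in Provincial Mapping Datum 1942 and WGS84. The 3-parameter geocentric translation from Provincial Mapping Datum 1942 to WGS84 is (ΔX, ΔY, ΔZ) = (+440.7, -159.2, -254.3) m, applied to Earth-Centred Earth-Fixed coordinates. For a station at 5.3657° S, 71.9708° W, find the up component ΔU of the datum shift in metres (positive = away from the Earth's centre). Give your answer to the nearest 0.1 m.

At φ = -5.3657°, λ = -71.9708°: sin φ = -0.093512, cos φ = 0.995618, sin λ = -0.950899, cos λ = 0.309502.
ΔU = cos φ cos λ·ΔX + cos φ sin λ·ΔY + sin φ·ΔZ = (0.995618)(0.309502)(440.7) + (0.995618)(-0.950899)(-159.2) + (-0.093512)(-254.3) = 310.30 m.

ΔU = 310.3 m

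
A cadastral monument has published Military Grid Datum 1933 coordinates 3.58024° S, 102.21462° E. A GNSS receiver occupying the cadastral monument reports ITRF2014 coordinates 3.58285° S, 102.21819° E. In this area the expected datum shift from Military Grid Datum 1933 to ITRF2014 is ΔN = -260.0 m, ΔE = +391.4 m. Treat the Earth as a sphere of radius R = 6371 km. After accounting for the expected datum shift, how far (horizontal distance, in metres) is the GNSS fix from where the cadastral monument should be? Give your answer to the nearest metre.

Observed coordinate differences: Δφ = -0.00261°, Δλ = +0.00357°.
Converting to metres (1° lat = 111195 m, cos φ = 0.998048): observed ΔN = -290.2 m, observed ΔE = 396.2 m.
Subtracting the expected shift leaves a residual of -290.2 − (-260.0) = -30.2 m north and 396.2 − (391.4) = 4.8 m east.
Residual distance = √((-30.2)² + 4.8²) = 30.6 m.

31 m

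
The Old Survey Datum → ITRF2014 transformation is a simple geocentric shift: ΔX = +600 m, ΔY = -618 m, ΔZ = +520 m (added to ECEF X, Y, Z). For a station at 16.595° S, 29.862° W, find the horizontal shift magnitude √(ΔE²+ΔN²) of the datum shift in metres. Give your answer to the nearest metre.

At φ = -16.595°, λ = -29.862°: sin φ = -0.285605, cos φ = 0.958348, sin λ = -0.497913, cos λ = 0.867227.
ΔE = −sin λ·ΔX + cos λ·ΔY = −(-0.497913)·(600) + (0.867227)·(-618) = -237.20 m.
ΔN = −sin φ cos λ·ΔX − sin φ sin λ·ΔY + cos φ·ΔZ = −(-0.285605)(0.867227)(600) − (-0.285605)(-0.497913)(-618) + (0.958348)(520) = 734.83 m.
Horizontal magnitude = √(ΔE² + ΔN²) = √((-237.20)² + 734.83²) = 772.17 m.

772 m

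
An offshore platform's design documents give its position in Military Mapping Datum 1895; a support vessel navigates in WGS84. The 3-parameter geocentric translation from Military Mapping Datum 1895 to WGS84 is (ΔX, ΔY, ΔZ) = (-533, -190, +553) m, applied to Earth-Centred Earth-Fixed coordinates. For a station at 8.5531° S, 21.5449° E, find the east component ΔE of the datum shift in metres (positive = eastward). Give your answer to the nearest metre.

At φ = -8.5531°, λ = 21.5449°: sin φ = -0.148726, cos φ = 0.988878, sin λ = 0.367230, cos λ = 0.930130.
ΔE = −sin λ·ΔX + cos λ·ΔY = −(0.367230)·(-533) + (0.930130)·(-190) = 19.01 m.

ΔE = 19 m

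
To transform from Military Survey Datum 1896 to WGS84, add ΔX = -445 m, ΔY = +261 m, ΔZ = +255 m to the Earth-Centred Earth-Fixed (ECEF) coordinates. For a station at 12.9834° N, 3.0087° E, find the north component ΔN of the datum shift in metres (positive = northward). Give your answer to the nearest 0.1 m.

ΔN = 345.2 m

At φ = 12.9834°, λ = 3.0087°: sin φ = 0.224669, cos φ = 0.974435, sin λ = 0.052488, cos λ = 0.998622.
ΔN = −sin φ cos λ·ΔX − sin φ sin λ·ΔY + cos φ·ΔZ = −(0.224669)(0.998622)(-445) − (0.224669)(0.052488)(261) + (0.974435)(255) = 345.24 m.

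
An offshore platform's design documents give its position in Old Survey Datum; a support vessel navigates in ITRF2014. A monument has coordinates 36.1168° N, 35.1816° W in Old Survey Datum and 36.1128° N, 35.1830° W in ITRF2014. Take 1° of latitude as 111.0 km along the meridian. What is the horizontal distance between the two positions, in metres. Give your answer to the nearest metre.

461 m

Δφ = 36.1128° − 36.1168° = -0.0040°; Δλ = -35.1830° − -35.1816° = -0.0014°.
ΔN = Δφ × 111000 = -444.0 m; ΔE = Δλ × 111000 × cos(36.1168°) = -0.0014 × 111000 × 0.807817 = -125.5 m.
Distance = √(ΔE² + ΔN²) = √((-125.5)² + (-444.0)²) = 461.4 m.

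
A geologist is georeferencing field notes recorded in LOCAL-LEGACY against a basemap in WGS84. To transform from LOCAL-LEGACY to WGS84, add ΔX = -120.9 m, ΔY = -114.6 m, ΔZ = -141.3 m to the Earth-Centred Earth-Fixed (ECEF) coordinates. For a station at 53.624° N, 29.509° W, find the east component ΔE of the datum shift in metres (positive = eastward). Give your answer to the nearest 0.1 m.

ΔE = -159.3 m

The local east axis at (φ, λ) is (−sin λ, cos λ, 0), so ΔE = −sin(-29.509°)·(-120.9) + cos(-29.509°)·(-114.6) = -159.28 m.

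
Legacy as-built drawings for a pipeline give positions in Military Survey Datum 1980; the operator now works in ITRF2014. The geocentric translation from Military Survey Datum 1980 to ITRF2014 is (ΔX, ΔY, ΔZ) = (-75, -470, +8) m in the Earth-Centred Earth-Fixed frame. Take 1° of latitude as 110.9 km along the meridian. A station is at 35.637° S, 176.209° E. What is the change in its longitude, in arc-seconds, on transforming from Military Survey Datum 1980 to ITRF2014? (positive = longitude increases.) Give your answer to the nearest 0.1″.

Δλ = 18.9″

sin φ = -0.582648, cos φ = 0.812725, sin λ = 0.066117, cos λ = -0.997812.
East component: ΔE = −sin λ·ΔX + cos λ·ΔY = −(0.066117)(-75) + (-0.997812)(-470) = 473.93 m.
1° of latitude spans 110900 m; at latitude φ, 1° of longitude spans that × cos φ = 90131.2 m, so Δλ = 473.93 / 90131.2 × 3600 = 18.930″.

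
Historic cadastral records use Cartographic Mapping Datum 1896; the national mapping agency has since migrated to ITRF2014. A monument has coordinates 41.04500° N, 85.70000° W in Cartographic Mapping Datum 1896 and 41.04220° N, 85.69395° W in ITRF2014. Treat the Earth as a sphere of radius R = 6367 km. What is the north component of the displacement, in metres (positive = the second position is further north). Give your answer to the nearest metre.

Δφ = 41.04220° − 41.04500° = -0.00280°; Δλ = -85.69395° − -85.70000° = +0.00605°.
1° along a meridian = πR/180 = 111125 m.
ΔN = Δφ × 111125 = -311.2 m; ΔE = Δλ × 111125 × cos(41.04500°) = +0.00605 × 111125 × 0.754194 = 507.0 m.

ΔN = -311 m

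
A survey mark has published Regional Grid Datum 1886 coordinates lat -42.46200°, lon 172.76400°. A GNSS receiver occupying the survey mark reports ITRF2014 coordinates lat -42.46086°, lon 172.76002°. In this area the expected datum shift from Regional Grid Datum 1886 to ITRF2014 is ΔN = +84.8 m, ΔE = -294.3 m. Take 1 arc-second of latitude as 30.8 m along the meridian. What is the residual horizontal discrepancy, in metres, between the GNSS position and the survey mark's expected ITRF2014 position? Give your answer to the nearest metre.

52 m

Observed coordinate differences: Δφ = +0.00114°, Δλ = -0.00398°.
Converting to metres (1° lat = 110880 m, cos φ = 0.737725): observed ΔN = 126.4 m, observed ΔE = -325.6 m.
Subtracting the expected shift leaves a residual of 126.4 − (84.8) = 41.6 m north and -325.6 − (-294.3) = -31.3 m east.
Residual distance = √(41.6² + (-31.3)²) = 52.0 m.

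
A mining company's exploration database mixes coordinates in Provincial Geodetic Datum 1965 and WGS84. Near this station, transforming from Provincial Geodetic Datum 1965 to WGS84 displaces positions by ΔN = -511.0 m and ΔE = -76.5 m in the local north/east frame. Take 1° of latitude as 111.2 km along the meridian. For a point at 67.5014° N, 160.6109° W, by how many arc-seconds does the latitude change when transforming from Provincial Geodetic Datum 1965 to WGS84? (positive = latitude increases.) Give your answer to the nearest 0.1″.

Δφ = -16.5″

1° of latitude = 111.2 km, so Δφ = -511.0 / 111200 = -0.0045953° = -16.543″.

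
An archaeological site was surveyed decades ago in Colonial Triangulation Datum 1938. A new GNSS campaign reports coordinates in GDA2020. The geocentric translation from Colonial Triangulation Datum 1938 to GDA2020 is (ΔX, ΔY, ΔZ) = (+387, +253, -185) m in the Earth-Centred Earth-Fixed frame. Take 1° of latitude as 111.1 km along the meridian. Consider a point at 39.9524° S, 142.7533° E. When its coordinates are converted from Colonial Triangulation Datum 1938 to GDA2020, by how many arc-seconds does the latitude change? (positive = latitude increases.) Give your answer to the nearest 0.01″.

sin φ = -0.642151, cos φ = 0.766578, sin λ = 0.605248, cos λ = -0.796037.
North component: ΔN = −sin φ cos λ·ΔX − sin φ sin λ·ΔY + cos φ·ΔZ = −(-0.642151)(-0.796037)(387) − (-0.642151)(0.605248)(253) + (0.766578)(-185) = -241.31 m.
1° of latitude spans 111100 m, so Δφ = -241.31 / 111100 × 3600 = -7.819″.

Δφ = -7.82″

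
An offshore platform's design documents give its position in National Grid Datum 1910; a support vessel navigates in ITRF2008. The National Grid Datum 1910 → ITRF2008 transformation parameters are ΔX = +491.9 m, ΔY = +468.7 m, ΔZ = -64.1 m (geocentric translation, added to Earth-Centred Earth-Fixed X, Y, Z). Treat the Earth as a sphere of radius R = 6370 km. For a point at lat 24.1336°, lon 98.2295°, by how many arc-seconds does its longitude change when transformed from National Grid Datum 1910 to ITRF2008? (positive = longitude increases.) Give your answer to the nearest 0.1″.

sin φ = 0.408866, cos φ = 0.912595, sin λ = 0.989703, cos λ = -0.143139.
East component: ΔE = −sin λ·ΔX + cos λ·ΔY = −(0.989703)(491.9) + (-0.143139)(468.7) = -553.92 m.
1° of latitude spans πR/180 = 111177 m; at latitude φ, 1° of longitude spans that × cos φ = 101460.0 m, so Δλ = -553.92 / 101460.0 × 3600 = -19.654″.

Δλ = -19.7″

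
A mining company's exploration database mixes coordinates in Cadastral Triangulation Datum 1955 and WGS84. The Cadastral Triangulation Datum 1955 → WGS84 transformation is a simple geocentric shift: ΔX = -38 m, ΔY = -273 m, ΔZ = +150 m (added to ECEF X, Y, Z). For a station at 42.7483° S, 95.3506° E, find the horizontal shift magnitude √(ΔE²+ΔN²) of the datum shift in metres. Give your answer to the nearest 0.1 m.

95.8 m

At φ = -42.7483°, λ = 95.3506°: sin φ = -0.678779, cos φ = 0.734343, sin λ = 0.995643, cos λ = -0.093250.
ΔE = −sin λ·ΔX + cos λ·ΔY = −(0.995643)·(-38) + (-0.093250)·(-273) = 63.29 m.
ΔN = −sin φ cos λ·ΔX − sin φ sin λ·ΔY + cos φ·ΔZ = −(-0.678779)(-0.093250)(-38) − (-0.678779)(0.995643)(-273) + (0.734343)(150) = -71.94 m.
Horizontal magnitude = √(ΔE² + ΔN²) = √(63.29² + (-71.94)²) = 95.82 m.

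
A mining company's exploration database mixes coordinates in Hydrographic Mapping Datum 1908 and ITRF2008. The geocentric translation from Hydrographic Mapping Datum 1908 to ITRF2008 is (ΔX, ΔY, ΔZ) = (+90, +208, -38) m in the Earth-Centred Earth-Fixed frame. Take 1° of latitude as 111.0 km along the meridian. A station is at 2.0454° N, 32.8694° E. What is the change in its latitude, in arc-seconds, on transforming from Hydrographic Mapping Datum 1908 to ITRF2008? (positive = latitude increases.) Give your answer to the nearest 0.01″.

sin φ = 0.035691, cos φ = 0.999363, sin λ = 0.542726, cos λ = 0.839910.
North component: ΔN = −sin φ cos λ·ΔX − sin φ sin λ·ΔY + cos φ·ΔZ = −(0.035691)(0.839910)(90) − (0.035691)(0.542726)(208) + (0.999363)(-38) = -44.70 m.
1° of latitude spans 111000 m, so Δφ = -44.70 / 111000 × 3600 = -1.450″.

Δφ = -1.45″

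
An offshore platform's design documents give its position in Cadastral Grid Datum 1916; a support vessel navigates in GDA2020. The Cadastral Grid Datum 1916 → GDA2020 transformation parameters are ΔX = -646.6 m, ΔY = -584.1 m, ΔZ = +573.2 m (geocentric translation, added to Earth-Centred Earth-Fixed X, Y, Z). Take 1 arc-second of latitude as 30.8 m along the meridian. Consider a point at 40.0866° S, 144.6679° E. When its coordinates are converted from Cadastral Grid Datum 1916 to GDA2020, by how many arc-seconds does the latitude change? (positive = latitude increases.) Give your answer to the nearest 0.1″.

Δφ = 18.2″

sin φ = -0.643945, cos φ = 0.765072, sin λ = 0.578315, cos λ = -0.815814.
North component: ΔN = −sin φ cos λ·ΔX − sin φ sin λ·ΔY + cos φ·ΔZ = −(-0.643945)(-0.815814)(-646.6) − (-0.643945)(0.578315)(-584.1) + (0.765072)(573.2) = 560.70 m.
1° of latitude spans 3600 × 30.80 = 110880 m, so Δφ = 560.70 / 110880 × 3600 = 18.205″.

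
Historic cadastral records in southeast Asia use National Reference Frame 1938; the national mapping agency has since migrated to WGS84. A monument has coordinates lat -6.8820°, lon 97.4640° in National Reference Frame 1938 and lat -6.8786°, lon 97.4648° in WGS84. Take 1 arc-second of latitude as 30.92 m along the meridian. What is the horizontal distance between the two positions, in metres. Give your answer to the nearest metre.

Δφ = -6.8786° − -6.8820° = +0.0034°; Δλ = 97.4648° − 97.4640° = +0.0008°.
1° of latitude = 3600 × 30.92 = 111312 m.
ΔN = Δφ × 111312 = 378.5 m; ΔE = Δλ × 111312 × cos(-6.8820°) = +0.0008 × 111312 × 0.992795 = 88.4 m.
Distance = √(ΔE² + ΔN²) = √(88.4² + 378.5²) = 388.6 m.

389 m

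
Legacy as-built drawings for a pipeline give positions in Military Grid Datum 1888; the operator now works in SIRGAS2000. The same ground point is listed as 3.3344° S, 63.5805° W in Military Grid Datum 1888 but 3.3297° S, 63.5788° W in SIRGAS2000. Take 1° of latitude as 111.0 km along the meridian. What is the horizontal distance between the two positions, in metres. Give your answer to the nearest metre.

555 m

Δφ = -3.3297° − -3.3344° = +0.0047°; Δλ = -63.5788° − -63.5805° = +0.0017°.
ΔN = Δφ × 111000 = 521.7 m; ΔE = Δλ × 111000 × cos(-3.3344°) = +0.0017 × 111000 × 0.998307 = 188.4 m.
Distance = √(ΔE² + ΔN²) = √(188.4² + 521.7²) = 554.7 m.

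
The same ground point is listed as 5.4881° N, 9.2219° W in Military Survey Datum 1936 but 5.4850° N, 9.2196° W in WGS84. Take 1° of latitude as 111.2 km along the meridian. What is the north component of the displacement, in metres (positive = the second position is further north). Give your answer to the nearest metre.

ΔN = -345 m

Δφ = 5.4850° − 5.4881° = -0.0031°; Δλ = -9.2196° − -9.2219° = +0.0023°.
ΔN = Δφ × 111200 = -344.7 m; ΔE = Δλ × 111200 × cos(5.4881°) = +0.0023 × 111200 × 0.995416 = 254.6 m.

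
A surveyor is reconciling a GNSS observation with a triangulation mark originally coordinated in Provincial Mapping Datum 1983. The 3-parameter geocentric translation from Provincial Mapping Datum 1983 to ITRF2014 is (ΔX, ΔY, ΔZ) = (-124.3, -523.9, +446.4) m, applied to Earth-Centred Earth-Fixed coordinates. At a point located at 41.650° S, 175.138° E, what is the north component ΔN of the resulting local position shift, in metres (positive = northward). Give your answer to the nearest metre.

ΔN = 386 m

The local north axis is (−sin φ cos λ, −sin φ sin λ, cos φ), giving ΔN = 82.310 − 29.510 + 333.558 = 386.36 m.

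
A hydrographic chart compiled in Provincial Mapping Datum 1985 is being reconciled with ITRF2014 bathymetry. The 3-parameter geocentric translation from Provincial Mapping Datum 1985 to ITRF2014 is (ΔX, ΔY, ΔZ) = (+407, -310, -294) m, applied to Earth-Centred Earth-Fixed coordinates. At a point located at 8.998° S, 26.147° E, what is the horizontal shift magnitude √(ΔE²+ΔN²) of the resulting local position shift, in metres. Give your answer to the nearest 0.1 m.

523.7 m

At φ = -8.998°, λ = 26.147°: sin φ = -0.156400, cos φ = 0.987694, sin λ = 0.440676, cos λ = 0.897666.
ΔE = −sin λ·ΔX + cos λ·ΔY = −(0.440676)·(407) + (0.897666)·(-310) = -457.63 m.
ΔN = −sin φ cos λ·ΔX − sin φ sin λ·ΔY + cos φ·ΔZ = −(-0.156400)(0.897666)(407) − (-0.156400)(0.440676)(-310) + (0.987694)(-294) = -254.61 m.
Horizontal magnitude = √(ΔE² + ΔN²) = √((-457.63)² + (-254.61)²) = 523.69 m.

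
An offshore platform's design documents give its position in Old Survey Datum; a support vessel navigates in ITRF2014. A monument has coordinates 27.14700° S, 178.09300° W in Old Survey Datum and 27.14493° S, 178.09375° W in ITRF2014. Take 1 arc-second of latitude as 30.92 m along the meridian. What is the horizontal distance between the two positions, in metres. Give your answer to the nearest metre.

242 m

Δφ = -27.14493° − -27.14700° = +0.00207°; Δλ = -178.09375° − -178.09300° = -0.00075°.
1° of latitude = 3600 × 30.92 = 111312 m.
ΔN = Δφ × 111312 = 230.4 m; ΔE = Δλ × 111312 × cos(-27.14700°) = -0.00075 × 111312 × 0.889839 = -74.3 m.
Distance = √(ΔE² + ΔN²) = √((-74.3)² + 230.4²) = 242.1 m.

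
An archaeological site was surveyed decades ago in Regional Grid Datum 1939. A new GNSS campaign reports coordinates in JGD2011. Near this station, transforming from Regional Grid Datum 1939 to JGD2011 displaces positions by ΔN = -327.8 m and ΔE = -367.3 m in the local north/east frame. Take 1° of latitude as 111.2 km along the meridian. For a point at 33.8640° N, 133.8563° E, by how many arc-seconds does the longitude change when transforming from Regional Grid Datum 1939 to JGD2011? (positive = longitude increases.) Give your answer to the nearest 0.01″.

At latitude 33.8640°, cos φ = 0.830363.
1° of longitude at this latitude = 111.2 × cos φ = 92.34 km, so Δλ = -367.3 / 92336.3 = -0.0039778° = -14.320″.

Δλ = -14.32″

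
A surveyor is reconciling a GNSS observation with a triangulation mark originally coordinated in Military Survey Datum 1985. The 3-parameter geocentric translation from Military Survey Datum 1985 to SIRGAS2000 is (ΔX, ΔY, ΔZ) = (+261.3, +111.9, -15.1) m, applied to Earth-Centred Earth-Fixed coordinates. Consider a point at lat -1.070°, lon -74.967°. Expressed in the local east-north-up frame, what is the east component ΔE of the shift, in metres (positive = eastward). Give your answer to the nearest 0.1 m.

The local east axis at (φ, λ) is (−sin λ, cos λ, 0), so ΔE = −sin(-74.967°)·261.3 + cos(-74.967°)·111.9 = 281.38 m.

ΔE = 281.4 m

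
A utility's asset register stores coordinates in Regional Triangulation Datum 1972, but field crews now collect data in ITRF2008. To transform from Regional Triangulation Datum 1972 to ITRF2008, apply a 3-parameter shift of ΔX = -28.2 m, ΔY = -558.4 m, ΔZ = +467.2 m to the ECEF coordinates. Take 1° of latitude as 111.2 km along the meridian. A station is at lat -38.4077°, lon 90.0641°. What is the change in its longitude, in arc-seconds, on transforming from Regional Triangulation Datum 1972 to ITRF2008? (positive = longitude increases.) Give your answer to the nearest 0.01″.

Δλ = 1.19″

sin φ = -0.621253, cos φ = 0.783610, sin λ = 0.999999, cos λ = -0.001119.
East component: ΔE = −sin λ·ΔX + cos λ·ΔY = −(0.999999)(-28.2) + (-0.001119)(-558.4) = 28.82 m.
1° of latitude spans 111200 m; at latitude φ, 1° of longitude spans that × cos φ = 87137.4 m, so Δλ = 28.82 / 87137.4 × 3600 = 1.191″.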